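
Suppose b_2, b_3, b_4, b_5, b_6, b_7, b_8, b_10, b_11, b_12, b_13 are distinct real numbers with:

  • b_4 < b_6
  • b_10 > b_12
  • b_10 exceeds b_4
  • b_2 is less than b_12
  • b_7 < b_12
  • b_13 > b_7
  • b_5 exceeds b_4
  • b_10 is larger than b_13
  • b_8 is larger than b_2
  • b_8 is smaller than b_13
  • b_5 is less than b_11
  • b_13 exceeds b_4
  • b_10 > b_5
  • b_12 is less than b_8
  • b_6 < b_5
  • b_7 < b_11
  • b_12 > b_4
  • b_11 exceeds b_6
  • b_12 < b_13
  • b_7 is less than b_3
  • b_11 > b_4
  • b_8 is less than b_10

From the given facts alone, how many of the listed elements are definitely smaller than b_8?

4

From b_8 the given relations immediately reach b_2, b_12.
From those, b_4, b_7 — 4 in total.
No other element is forced below b_8 by the given relations, so the count is 4.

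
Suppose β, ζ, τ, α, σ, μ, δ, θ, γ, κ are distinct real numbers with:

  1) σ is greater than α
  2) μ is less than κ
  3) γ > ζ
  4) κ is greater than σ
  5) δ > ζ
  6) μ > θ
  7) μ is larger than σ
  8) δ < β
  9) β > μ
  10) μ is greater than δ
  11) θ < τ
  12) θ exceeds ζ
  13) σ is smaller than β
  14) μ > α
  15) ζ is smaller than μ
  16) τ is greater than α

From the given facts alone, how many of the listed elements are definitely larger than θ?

4

Directly above θ: τ, μ.
One step further: κ, β (4 so far).
Nothing else is reachable above θ; 4 in all.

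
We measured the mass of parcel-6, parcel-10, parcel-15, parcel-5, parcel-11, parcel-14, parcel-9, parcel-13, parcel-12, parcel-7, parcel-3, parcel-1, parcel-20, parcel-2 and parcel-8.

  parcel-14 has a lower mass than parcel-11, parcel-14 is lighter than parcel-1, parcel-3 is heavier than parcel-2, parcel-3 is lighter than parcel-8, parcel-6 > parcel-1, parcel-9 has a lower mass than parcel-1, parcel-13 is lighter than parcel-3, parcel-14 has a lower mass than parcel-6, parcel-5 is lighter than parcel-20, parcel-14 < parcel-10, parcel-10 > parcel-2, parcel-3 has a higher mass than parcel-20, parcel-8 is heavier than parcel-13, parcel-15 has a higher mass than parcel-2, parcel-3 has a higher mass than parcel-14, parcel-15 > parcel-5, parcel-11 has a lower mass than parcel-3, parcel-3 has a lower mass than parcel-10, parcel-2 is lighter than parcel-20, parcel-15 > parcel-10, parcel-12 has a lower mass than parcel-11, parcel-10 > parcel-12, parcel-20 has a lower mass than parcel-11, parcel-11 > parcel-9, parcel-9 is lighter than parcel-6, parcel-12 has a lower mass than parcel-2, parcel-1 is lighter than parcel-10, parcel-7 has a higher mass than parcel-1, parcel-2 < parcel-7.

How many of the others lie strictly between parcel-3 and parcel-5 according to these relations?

The relations place parcel-5 below parcel-3. An element lies strictly between them when it is forced above parcel-5 and also forced below parcel-3.
Above parcel-5: {parcel-20, parcel-11, parcel-8, parcel-10, parcel-15}. Below parcel-3: {parcel-9, parcel-14, parcel-12, parcel-13, parcel-2, parcel-20, parcel-11}.
Intersection: {parcel-20, parcel-11} — 2.

2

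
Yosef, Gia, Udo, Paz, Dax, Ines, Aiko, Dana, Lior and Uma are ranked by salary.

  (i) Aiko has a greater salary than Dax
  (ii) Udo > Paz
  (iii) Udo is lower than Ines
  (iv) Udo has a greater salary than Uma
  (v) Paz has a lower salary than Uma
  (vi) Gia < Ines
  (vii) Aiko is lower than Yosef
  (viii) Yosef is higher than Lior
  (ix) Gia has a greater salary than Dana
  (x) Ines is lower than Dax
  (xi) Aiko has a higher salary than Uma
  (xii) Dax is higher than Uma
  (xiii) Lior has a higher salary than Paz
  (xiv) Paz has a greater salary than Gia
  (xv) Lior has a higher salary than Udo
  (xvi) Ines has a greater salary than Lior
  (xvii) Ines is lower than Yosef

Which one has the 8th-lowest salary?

Dax

Piecing the relations together gives one ordering: Dana < Gia < Paz < Uma < Udo < Lior < Ines < Dax < Aiko < Yosef.
Counting 8 from the smallest end gives Dax.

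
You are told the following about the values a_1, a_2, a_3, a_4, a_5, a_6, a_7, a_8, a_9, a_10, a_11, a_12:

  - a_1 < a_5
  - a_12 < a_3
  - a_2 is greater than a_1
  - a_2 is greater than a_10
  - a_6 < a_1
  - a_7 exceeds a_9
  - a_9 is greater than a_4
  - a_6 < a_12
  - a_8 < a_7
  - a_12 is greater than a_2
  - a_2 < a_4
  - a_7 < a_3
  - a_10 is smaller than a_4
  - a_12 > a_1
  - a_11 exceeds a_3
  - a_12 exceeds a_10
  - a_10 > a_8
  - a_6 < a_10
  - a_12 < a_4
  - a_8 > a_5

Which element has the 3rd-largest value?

Piecing the relations together gives one ordering: a_6 < a_1 < a_5 < a_8 < a_10 < a_2 < a_12 < a_4 < a_9 < a_7 < a_3 < a_11.
Counting 3 from the largest end gives a_7.

a_7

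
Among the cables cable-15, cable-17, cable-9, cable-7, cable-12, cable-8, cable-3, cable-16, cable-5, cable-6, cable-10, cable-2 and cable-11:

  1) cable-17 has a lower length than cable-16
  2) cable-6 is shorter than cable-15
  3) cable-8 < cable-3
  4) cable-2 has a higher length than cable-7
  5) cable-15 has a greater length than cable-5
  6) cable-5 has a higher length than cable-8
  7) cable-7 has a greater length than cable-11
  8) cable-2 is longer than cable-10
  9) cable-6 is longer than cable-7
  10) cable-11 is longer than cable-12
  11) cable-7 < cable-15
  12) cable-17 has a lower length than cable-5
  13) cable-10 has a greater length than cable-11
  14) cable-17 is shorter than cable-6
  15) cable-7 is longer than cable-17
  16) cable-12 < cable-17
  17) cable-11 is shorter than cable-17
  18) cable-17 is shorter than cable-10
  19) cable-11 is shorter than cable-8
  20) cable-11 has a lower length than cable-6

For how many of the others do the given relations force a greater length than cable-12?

From cable-12 the given relations immediately reach cable-11, cable-17.
From those, cable-8, cable-7, cable-6, cable-5, cable-10, cable-16 — 8 in total.
From those, cable-3, cable-15, cable-2 — 11 in total.
No other element is forced above cable-12 by the given relations, so the count is 11.

11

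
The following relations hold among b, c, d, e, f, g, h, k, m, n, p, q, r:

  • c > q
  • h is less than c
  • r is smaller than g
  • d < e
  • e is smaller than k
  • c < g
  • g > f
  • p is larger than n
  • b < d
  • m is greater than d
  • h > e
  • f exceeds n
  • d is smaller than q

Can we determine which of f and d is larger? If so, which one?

Following every chain through d: above d we get e, h, k, q, c, m, g; below d we get b.
f is not reached, and no chain runs the other way from f to d.
So the given relations leave the order of d and f undetermined.

undetermined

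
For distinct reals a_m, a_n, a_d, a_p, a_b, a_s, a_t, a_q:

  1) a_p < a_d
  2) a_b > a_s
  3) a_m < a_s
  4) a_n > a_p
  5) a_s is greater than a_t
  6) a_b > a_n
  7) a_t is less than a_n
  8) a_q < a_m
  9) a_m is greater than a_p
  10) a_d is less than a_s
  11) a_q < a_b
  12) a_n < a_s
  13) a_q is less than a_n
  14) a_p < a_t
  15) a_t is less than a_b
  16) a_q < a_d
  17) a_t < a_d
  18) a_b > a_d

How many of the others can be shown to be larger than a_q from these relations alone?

5

Directly above a_q: a_m, a_d, a_n, a_b.
One step further: a_s (5 so far).
No other element is forced above a_q by the given relations, so the count is 5.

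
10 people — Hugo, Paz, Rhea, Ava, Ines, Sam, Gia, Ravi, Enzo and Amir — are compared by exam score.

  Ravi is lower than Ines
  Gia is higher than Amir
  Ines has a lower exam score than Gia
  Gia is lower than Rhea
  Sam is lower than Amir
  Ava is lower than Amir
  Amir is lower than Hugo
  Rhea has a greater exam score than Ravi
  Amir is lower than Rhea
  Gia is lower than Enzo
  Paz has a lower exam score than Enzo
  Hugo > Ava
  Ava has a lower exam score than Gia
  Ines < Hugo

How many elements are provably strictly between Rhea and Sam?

2

The relations place Sam below Rhea. An element lies strictly between them when it is forced above Sam and also forced below Rhea.
Above Sam: {Amir, Gia, Enzo, Hugo}. Below Rhea: {Ravi, Ava, Amir, Ines, Gia}.
Intersection: {Amir, Gia} — 2.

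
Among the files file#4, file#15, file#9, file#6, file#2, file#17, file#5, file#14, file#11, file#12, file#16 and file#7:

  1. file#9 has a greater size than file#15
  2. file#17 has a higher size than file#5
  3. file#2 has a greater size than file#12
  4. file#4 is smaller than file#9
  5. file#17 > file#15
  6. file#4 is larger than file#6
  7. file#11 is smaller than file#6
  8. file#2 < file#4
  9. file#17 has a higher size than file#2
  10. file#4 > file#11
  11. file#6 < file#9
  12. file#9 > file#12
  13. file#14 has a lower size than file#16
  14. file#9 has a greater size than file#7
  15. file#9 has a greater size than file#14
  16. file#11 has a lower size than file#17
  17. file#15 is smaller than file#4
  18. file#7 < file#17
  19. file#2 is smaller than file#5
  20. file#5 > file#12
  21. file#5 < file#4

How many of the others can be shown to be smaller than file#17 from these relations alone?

6

Directly below file#17: file#15, file#7, file#11, file#2, file#5.
One step further: file#12 (6 so far).
No other element is forced below file#17 by the given relations, so the count is 6.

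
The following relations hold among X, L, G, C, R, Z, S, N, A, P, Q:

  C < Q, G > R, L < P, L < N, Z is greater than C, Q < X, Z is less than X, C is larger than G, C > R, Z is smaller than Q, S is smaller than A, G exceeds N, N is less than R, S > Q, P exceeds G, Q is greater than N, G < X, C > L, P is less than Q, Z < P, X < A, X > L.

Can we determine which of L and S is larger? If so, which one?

S

L < N and N < R give L < R.
Then R < G extends the chain to G.
Then G < C extends the chain to C.
With C < Z: L < N < R < G < C < Z.
With Z < P: L < N < R < G < C < Z < P.
Then P < Q extends the chain to Q.
Then Q < S extends the chain to S.
So S is larger.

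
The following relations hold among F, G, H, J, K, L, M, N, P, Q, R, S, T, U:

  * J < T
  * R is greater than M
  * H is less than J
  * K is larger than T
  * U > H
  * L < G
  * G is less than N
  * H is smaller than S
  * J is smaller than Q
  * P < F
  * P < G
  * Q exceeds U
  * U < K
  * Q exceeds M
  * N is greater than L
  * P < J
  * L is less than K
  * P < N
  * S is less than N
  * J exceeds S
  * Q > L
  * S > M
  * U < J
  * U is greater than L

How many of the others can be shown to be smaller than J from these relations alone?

6

The elements the relations force below J are L, P, H, M, S, U — no chain reaches any other.
That is 6.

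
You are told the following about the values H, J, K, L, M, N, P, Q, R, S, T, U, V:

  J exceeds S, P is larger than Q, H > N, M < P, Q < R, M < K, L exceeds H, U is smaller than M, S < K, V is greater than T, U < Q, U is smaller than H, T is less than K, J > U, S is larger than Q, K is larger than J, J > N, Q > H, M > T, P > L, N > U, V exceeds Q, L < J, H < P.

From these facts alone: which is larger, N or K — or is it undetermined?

Following the relations from N: N < H < Q < S < J < K.
So K is larger.

K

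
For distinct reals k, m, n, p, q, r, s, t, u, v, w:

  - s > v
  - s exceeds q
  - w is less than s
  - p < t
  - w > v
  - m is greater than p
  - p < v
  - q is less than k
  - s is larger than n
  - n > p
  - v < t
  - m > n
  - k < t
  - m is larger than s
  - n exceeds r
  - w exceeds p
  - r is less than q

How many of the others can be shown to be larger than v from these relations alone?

The elements the relations force above v are w, s, t, m — no chain reaches any other.
That is 4.

4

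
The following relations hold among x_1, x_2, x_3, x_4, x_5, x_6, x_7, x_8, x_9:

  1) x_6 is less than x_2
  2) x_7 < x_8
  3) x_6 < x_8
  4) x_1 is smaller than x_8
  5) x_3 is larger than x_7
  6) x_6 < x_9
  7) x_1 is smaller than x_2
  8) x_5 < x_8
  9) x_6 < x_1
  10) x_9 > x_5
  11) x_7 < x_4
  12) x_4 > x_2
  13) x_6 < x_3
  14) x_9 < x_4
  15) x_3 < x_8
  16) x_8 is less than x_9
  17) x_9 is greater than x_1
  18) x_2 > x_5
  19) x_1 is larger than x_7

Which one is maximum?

x_6 is not greatest since x_6 < x_8; x_5 is not greatest since x_5 < x_9; x_7 is not greatest since x_7 < x_8; x_1 is not greatest since x_1 < x_2; x_3 is not greatest since x_3 < x_8; x_8 is not greatest since x_8 < x_9; x_9 is not greatest since x_9 < x_4; x_2 is not greatest since x_2 < x_4.
Only x_4 has nothing above it, so x_4 is the maximum.

x_4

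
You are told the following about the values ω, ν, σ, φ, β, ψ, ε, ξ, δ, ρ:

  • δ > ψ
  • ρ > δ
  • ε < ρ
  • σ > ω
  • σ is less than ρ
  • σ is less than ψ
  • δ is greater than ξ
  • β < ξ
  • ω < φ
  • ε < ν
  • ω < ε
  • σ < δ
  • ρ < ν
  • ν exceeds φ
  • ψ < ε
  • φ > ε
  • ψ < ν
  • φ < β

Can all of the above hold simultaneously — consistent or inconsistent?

The single ordering ω < σ < ψ < ε < φ < β < ξ < δ < ρ < ν satisfies every listed relation, so no contradiction arises.

consistent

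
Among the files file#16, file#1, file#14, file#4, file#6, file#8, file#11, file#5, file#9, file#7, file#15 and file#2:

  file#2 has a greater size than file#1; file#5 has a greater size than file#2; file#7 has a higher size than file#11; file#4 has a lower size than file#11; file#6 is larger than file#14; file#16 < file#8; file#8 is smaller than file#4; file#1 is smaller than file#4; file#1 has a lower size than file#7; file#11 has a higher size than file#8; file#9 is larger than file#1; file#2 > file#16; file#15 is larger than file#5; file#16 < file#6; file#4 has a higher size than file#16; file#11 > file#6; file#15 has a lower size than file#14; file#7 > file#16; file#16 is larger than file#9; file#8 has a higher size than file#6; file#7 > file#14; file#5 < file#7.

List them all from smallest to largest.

file#1 < file#9 < file#16 < file#2 < file#5 < file#15 < file#14 < file#6 < file#8 < file#4 < file#11 < file#7

The consecutive links are each given: file#1 < file#9; file#9 < file#16; file#16 < file#2; file#2 < file#5; file#5 < file#15; file#15 < file#14; file#14 < file#6; file#6 < file#8; file#8 < file#4; file#4 < file#11; file#11 < file#7.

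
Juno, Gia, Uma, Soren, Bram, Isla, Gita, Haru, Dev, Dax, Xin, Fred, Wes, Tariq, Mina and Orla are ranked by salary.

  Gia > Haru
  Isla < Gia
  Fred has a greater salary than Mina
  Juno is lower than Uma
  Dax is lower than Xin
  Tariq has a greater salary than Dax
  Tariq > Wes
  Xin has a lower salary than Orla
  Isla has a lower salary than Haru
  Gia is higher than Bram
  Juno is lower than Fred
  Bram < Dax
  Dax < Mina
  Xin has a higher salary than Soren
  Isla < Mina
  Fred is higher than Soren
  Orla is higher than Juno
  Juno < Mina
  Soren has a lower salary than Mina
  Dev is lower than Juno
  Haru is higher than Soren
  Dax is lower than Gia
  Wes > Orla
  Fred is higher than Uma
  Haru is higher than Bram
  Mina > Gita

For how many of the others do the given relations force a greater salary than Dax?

The elements the relations force above Dax are Mina, Xin, Gia, Orla, Wes, Fred, Tariq — no chain reaches any other.
That is 7.

7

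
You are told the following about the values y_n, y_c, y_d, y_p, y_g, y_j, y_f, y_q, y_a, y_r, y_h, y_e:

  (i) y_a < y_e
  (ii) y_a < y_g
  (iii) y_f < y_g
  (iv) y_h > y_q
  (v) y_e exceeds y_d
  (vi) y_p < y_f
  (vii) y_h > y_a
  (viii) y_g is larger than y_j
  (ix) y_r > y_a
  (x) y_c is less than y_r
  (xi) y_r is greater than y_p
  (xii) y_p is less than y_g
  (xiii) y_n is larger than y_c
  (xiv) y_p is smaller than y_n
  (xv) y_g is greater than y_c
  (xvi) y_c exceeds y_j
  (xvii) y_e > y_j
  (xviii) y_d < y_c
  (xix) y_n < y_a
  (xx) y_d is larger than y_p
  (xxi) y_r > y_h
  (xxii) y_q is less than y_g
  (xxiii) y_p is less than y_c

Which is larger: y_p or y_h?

y_p < y_d and y_d < y_c give y_p < y_c.
Then y_c < y_n extends the chain to y_n.
Then y_n < y_a extends the chain to y_a.
With y_a < y_h: y_p < y_d < y_c < y_n < y_a < y_h.
So y_p < y_h; y_h is the larger of the two.

y_h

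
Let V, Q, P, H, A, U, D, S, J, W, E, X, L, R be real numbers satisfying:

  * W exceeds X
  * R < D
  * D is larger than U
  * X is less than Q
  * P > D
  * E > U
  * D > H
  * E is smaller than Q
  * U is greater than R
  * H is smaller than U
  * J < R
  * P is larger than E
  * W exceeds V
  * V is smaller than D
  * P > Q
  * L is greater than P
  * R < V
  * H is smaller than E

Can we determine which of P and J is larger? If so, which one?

P

Link the given pairs in sequence: J < R; R < U; U < E; E < Q; Q < P.
Chaining these gives J < R < U < E < Q < P.
So P is larger.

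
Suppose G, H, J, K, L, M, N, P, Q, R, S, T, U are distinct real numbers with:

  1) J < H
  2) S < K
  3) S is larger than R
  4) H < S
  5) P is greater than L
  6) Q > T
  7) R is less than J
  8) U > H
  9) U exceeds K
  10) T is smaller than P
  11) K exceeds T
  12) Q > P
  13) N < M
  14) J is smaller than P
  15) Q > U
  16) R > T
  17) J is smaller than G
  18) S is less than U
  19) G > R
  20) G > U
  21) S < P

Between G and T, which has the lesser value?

T

T < R and R < J give T < J.
With J < H: T < R < J < H.
With H < S: T < R < J < H < S.
With S < K: T < R < J < H < S < K.
Then K < U extends the chain to U.
With U < G: T < R < J < H < S < K < U < G.
So T < G; T is the smaller of the two.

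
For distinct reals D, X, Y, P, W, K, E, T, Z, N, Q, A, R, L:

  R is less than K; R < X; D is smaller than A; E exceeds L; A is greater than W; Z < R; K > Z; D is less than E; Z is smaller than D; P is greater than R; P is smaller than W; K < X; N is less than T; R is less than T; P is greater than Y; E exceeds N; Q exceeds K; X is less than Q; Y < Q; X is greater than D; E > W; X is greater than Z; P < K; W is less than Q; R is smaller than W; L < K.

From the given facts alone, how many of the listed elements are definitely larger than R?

8

The elements the relations force above R are P, W, A, K, X, Q, E, T — no chain reaches any other.
That is 8.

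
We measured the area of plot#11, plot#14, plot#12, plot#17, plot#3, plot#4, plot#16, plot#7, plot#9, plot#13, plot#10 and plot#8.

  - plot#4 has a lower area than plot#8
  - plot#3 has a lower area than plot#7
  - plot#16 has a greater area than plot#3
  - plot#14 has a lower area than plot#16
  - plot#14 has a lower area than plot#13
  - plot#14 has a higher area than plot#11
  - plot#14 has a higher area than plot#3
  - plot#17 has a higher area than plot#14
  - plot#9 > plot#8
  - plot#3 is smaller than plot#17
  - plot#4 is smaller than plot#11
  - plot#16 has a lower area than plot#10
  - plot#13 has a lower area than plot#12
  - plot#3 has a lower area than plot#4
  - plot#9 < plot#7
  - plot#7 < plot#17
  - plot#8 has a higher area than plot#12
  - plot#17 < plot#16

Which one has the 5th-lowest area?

The consecutive relations fix a unique order: plot#3 < plot#4 < plot#11 < plot#14 < plot#13 < plot#12 < plot#8 < plot#9 < plot#7 < plot#17 < plot#16 < plot#10.
Counting 5 from the smallest end gives plot#13.

plot#13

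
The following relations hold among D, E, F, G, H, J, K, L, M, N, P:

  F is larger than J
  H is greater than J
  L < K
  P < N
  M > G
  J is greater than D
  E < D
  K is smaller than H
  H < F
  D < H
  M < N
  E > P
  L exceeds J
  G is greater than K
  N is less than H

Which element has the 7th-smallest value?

Chaining the given pairs: P < E < D < J < L < K < G < M < N < H < F.
Counting 7 from the smallest end gives G.

G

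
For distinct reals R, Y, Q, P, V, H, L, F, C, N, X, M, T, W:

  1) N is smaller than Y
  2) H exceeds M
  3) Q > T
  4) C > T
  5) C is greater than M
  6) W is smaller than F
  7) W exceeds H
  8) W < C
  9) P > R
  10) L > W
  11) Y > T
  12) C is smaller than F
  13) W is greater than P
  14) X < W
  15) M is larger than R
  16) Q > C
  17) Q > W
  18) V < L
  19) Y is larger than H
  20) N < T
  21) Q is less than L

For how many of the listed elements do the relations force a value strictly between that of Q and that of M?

3

Chaining upward from M reaches: H, W, C, F, L, Y.
Chaining downward from Q reaches: R, X, N, T, P, H, W, C.
Strictly between M and Q are those in both lists: H, W, C — 3 elements.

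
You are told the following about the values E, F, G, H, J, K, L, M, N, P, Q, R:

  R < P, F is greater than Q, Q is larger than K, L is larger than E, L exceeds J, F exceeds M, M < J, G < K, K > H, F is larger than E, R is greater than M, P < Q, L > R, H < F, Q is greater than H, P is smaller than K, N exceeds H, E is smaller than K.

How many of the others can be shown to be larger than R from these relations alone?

5

Directly above R: P, L.
One step further: K, Q (4 so far).
One step further: F (5 so far).
No other element is forced above R by the given relations, so the count is 5.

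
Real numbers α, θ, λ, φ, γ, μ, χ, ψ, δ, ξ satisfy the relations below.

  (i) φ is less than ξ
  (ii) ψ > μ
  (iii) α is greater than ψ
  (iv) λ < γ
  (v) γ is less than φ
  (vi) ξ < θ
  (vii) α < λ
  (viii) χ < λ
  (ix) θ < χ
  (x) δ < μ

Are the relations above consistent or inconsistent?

inconsistent

We have χ < λ stated directly, yet also λ < γ < φ < ξ < θ < χ by chaining the others — so λ < χ. Contradiction.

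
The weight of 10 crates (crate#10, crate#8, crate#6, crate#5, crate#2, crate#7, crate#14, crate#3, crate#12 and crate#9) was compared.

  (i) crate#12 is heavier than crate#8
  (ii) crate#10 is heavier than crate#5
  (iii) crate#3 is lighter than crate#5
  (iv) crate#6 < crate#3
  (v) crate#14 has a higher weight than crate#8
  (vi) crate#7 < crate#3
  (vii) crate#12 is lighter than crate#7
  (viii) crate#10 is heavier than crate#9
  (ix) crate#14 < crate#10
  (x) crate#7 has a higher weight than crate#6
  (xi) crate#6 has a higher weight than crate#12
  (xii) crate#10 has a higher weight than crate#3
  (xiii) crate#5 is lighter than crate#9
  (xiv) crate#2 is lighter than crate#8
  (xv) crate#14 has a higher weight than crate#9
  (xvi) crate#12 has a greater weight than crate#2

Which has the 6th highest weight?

Chaining the given pairs: crate#2 < crate#8 < crate#12 < crate#6 < crate#7 < crate#3 < crate#5 < crate#9 < crate#14 < crate#10.
Counting 6 from the largest end gives crate#7.

crate#7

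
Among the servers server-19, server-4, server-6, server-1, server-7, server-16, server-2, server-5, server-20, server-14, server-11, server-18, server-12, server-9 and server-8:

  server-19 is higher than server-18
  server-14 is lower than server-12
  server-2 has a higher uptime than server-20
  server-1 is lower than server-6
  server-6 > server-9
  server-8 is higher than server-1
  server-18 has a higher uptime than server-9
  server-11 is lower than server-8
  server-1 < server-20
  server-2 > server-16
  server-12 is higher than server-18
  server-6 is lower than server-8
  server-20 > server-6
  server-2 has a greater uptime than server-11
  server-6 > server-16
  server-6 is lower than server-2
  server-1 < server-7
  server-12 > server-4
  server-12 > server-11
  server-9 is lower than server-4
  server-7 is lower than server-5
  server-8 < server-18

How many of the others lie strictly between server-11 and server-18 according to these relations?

1

The relations place server-11 below server-18. An element lies strictly between them when it is forced above server-11 and also forced below server-18.
Above server-11: {server-8, server-2, server-19, server-12}. Below server-18: {server-1, server-9, server-16, server-6, server-8}.
Intersection: {server-8} — 1.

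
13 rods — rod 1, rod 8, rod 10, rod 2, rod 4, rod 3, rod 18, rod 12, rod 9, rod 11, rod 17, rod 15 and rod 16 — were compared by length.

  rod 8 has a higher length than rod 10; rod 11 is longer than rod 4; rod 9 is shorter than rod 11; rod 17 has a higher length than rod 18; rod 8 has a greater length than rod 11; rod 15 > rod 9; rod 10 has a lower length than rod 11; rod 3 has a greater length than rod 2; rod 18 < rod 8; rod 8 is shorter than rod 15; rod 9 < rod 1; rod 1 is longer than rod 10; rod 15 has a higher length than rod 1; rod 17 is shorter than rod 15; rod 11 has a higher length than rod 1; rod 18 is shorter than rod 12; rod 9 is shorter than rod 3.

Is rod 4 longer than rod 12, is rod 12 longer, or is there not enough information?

Following every chain through rod 4: above rod 4 we get rod 11, rod 8, rod 15.
rod 12 is not reached, and no chain runs the other way from rod 12 to rod 4.
So the given relations leave the order of rod 4 and rod 12 undetermined.

undetermined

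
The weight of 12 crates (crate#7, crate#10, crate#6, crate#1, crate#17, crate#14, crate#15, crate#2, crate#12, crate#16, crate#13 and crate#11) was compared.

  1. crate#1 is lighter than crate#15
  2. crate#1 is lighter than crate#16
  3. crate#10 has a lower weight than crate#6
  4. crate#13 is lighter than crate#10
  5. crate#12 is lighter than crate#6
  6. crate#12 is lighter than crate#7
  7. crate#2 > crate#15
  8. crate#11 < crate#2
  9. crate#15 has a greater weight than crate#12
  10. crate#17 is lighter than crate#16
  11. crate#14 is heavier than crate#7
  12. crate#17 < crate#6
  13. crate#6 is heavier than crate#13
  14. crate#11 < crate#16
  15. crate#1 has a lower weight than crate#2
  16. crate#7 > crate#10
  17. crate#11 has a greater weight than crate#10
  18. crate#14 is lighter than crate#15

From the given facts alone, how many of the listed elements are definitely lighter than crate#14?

4

The elements the relations force below crate#14 are crate#12, crate#13, crate#10, crate#7 — no chain reaches any other.
That is 4.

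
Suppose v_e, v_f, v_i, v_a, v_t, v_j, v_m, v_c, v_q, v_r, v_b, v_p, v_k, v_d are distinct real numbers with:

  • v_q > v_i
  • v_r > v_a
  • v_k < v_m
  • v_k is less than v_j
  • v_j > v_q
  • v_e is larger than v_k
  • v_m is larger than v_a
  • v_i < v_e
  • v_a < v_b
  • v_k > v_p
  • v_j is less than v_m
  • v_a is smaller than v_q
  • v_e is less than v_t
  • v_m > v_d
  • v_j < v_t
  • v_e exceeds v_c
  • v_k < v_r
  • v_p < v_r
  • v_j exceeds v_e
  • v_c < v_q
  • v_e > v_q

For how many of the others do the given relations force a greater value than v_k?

5

The elements the relations force above v_k are v_r, v_e, v_j, v_m, v_t — no chain reaches any other.
That is 5.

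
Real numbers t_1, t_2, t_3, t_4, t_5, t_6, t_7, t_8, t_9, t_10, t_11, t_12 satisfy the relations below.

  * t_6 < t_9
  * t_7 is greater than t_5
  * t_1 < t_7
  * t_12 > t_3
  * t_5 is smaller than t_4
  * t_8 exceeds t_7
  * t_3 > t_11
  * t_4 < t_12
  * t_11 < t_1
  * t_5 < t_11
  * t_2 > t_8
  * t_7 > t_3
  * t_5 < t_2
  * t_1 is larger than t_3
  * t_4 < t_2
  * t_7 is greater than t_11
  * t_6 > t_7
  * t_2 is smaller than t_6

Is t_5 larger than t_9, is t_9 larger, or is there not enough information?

t_9

Following the relations from t_5: t_5 < t_11 < t_3 < t_1 < t_7 < t_8 < t_2 < t_6 < t_9.
So t_9 is larger.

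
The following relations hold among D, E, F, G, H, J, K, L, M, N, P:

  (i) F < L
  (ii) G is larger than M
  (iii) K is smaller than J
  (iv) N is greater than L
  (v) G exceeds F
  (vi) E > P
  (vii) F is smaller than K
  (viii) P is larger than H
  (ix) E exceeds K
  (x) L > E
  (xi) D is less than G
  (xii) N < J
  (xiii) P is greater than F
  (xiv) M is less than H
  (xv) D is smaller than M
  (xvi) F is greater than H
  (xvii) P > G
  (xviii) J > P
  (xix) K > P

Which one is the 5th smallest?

G

Piecing the relations together gives one ordering: D < M < H < F < G < P < K < E < L < N < J.
The 5th smallest is G.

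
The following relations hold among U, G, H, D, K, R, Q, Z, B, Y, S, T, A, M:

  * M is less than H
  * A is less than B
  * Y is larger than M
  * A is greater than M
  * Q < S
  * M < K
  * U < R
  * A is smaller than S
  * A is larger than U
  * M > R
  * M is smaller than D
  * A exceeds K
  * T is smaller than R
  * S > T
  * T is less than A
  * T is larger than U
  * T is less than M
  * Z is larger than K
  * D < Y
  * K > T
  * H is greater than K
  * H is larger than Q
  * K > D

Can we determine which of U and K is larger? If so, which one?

Following the relations from U: U < T < R < M < D < K.
So K is larger.

K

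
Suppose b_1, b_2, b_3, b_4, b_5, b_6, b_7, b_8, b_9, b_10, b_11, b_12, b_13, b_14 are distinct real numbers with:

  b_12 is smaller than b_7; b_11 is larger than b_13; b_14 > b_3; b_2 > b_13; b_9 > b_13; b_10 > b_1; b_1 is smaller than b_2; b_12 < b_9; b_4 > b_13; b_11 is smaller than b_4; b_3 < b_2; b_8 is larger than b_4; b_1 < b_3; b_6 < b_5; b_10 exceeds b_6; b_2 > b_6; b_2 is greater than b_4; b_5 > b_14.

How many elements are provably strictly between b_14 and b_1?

The relations place b_1 below b_14. An element lies strictly between them when it is forced above b_1 and also forced below b_14.
Above b_1: {b_3, b_5, b_10, b_2}. Below b_14: {b_3}.
Intersection: {b_3} — 1.

1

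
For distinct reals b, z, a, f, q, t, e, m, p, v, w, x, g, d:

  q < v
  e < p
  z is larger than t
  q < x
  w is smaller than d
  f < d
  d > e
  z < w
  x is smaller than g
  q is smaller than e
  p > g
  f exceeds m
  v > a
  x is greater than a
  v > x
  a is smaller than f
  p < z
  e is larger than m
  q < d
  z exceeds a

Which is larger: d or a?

a < x and x < g give a < g.
With g < p: a < x < g < p.
With p < z: a < x < g < p < z.
Then z < w extends the chain to w.
With w < d: a < x < g < p < z < w < d.
So a < d; d is the larger of the two.

d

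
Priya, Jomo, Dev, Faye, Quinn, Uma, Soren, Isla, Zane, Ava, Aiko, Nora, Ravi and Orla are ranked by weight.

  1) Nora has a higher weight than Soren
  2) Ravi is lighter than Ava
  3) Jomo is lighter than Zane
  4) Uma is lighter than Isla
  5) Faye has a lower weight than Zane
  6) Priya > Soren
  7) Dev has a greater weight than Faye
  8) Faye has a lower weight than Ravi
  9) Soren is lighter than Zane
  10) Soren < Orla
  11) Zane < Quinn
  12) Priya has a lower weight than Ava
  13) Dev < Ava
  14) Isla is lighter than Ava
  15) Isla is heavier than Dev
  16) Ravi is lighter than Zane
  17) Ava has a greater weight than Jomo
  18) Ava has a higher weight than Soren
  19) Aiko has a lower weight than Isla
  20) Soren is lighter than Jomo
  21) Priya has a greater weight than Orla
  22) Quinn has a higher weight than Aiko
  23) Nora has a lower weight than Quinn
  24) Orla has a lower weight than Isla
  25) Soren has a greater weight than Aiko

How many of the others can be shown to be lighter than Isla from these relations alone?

From Isla the given relations immediately reach Uma, Aiko, Orla, Dev.
From those, Soren, Faye — 6 in total.
No other element is forced below Isla by the given relations, so the count is 6.

6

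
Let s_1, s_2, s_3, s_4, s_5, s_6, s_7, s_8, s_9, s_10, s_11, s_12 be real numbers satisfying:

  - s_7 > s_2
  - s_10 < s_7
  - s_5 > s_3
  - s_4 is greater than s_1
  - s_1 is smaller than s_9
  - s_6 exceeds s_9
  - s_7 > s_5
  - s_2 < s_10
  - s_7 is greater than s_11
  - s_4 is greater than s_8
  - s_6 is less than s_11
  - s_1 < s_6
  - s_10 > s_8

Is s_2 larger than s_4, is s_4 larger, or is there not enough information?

undetermined

Following every chain through s_2: above s_2 we get s_10, s_7.
s_4 is not reached, and no chain runs the other way from s_4 to s_2.
So the given relations leave the order of s_2 and s_4 undetermined.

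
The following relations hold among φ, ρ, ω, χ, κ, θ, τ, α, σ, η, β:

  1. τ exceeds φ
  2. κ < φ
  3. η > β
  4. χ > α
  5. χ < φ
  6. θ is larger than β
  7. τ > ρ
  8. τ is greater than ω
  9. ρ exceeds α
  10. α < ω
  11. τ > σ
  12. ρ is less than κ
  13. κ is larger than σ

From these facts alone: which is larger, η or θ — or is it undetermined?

Following every chain through η: below η we get β.
θ is not reached, and no chain runs the other way from θ to η.
So the given relations leave the order of η and θ undetermined.

undetermined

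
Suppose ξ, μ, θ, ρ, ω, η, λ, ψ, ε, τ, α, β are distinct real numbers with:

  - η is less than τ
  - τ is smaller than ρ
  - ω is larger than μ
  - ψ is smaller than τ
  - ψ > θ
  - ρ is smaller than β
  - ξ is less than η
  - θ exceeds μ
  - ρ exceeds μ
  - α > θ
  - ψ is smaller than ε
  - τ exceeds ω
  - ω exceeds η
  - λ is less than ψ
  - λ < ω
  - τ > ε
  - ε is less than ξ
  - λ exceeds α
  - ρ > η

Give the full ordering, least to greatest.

μ < θ < α < λ < ψ < ε < ξ < η < ω < τ < ρ < β

Nothing is placed below μ, so it is least; from there μ < θ; θ < α; α < λ; λ < ψ; ψ < ε; ε < ξ; ξ < η; η < ω; ω < τ; τ < ρ; ρ < β, each given directly.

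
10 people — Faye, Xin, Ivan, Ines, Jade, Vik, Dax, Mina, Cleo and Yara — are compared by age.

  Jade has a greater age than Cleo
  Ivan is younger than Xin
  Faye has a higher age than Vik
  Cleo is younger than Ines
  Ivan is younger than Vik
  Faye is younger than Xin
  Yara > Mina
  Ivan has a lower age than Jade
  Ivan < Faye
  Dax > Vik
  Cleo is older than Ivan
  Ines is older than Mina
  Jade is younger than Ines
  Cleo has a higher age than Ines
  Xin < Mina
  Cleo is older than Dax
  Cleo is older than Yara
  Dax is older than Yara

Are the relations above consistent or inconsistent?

Chaining the given relations yields Cleo < Jade < Ines, so Cleo < Ines. But one relation states Ines < Cleo. These cannot both hold.

inconsistent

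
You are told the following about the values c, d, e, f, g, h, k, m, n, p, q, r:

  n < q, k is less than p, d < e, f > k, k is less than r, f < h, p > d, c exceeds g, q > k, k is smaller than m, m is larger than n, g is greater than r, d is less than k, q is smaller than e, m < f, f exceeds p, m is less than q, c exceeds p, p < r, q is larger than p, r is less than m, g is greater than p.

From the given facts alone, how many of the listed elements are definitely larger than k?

9

The elements the relations force above k are p, r, g, m, c, f, q, h, e — no chain reaches any other.
That is 9.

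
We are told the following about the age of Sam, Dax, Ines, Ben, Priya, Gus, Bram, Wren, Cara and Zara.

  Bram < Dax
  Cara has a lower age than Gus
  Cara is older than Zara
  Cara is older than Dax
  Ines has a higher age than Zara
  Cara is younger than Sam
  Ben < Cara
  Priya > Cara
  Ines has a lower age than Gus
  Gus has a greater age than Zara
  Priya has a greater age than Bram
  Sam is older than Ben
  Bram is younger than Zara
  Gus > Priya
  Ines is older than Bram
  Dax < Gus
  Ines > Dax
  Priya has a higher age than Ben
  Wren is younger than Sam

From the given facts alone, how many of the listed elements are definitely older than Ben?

The elements the relations force above Ben are Cara, Priya, Gus, Sam — no chain reaches any other.
That is 4.

4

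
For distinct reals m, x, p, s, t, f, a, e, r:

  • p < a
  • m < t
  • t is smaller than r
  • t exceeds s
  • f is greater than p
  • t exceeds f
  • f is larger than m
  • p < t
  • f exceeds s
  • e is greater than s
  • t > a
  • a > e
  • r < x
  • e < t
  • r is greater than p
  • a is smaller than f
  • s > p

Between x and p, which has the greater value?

x

p < s and s < e give p < e.
With e < a: p < s < e < a.
Then a < f extends the chain to f.
Then f < t extends the chain to t.
Then t < r extends the chain to r.
With r < x: p < s < e < a < f < t < r < x.
So p < x; x is the larger of the two.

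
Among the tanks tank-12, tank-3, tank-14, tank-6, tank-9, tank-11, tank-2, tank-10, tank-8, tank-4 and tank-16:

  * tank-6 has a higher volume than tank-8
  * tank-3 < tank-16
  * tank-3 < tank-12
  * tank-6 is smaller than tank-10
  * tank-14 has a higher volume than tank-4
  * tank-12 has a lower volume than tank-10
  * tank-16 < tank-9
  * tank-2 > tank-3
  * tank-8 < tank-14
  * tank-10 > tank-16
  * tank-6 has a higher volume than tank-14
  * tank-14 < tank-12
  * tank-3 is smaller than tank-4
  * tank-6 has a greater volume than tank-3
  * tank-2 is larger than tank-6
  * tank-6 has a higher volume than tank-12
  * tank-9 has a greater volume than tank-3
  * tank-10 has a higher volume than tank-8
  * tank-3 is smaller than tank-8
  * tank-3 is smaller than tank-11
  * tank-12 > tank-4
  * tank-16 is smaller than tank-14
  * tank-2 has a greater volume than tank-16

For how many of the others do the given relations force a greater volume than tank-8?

5

Directly above tank-8: tank-14, tank-6, tank-10.
One step further: tank-12, tank-2 (5 so far).
No other element is forced above tank-8 by the given relations, so the count is 5.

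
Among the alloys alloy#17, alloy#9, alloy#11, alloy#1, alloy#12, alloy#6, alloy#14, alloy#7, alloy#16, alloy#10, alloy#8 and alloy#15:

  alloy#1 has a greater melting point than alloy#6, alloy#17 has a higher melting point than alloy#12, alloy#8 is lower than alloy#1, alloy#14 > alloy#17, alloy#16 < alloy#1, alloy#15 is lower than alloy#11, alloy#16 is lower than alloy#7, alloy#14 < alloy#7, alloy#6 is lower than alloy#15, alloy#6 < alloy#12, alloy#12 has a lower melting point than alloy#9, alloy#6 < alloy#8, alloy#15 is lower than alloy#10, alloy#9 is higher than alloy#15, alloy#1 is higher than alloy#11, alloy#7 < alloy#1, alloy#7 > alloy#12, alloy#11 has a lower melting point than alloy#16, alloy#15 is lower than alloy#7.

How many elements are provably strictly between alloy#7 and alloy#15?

2

Chaining upward from alloy#15 reaches: alloy#10, alloy#11, alloy#9, alloy#16, alloy#1.
Chaining downward from alloy#7 reaches: alloy#6, alloy#12, alloy#17, alloy#11, alloy#14, alloy#16.
Strictly between alloy#15 and alloy#7 are those in both lists: alloy#11, alloy#16 — 2 elements.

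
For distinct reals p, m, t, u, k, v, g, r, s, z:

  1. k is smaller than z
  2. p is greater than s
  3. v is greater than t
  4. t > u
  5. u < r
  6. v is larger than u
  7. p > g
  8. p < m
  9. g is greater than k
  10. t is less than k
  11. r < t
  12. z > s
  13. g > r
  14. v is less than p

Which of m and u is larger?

m

Chaining the given relations: u < r < t < k < g < p < m.
So u < m; m is the larger of the two.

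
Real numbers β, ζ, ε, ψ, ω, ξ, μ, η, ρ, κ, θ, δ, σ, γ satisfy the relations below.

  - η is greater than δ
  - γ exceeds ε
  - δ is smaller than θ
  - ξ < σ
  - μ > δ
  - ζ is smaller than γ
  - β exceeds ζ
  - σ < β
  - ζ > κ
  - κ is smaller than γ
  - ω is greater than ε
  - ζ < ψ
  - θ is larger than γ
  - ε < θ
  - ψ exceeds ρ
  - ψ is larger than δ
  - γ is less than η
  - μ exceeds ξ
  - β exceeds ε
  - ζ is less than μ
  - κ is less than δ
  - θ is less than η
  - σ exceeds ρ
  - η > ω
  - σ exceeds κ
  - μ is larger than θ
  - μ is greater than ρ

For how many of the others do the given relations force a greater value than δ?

The elements the relations force above δ are θ, ψ, μ, η — no chain reaches any other.
That is 4.

4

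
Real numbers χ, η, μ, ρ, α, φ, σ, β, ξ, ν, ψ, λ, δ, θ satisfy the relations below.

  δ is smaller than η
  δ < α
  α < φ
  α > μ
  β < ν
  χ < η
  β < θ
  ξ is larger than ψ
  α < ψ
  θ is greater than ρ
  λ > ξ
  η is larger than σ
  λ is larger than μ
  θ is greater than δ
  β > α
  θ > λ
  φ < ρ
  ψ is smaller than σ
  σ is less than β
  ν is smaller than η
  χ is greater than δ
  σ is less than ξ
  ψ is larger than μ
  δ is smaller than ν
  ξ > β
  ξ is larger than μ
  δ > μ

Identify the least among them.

μ

δ is not least since μ < δ; α is not least since μ < α; ψ is not least since μ < ψ; φ is not least since α < φ; σ is not least since ψ < σ; ρ is not least since φ < ρ; β is not least since σ < β; χ is not least since δ < χ; ξ is not least since ψ < ξ; λ is not least since ξ < λ; ν is not least since δ < ν; η is not least since χ < η; θ is not least since β < θ.
Only μ has nothing below it, so μ is the least.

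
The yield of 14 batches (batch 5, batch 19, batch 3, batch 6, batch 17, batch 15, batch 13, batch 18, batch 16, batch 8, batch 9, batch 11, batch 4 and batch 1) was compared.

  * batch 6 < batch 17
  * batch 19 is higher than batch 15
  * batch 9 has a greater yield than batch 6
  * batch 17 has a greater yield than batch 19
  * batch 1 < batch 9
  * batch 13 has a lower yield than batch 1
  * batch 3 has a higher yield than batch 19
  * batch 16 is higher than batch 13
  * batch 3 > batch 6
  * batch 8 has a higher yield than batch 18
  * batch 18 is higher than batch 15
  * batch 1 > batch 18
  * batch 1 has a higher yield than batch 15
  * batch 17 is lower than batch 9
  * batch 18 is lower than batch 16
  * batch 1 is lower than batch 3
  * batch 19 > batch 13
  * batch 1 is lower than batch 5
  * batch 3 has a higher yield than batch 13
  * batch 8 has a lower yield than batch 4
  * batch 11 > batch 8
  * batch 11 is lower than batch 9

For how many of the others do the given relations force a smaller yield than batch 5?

From batch 5 the given relations immediately reach batch 1.
From those, batch 15, batch 18, batch 13 — 4 in total.
Nothing else is reachable below batch 5; 4 in all.

4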